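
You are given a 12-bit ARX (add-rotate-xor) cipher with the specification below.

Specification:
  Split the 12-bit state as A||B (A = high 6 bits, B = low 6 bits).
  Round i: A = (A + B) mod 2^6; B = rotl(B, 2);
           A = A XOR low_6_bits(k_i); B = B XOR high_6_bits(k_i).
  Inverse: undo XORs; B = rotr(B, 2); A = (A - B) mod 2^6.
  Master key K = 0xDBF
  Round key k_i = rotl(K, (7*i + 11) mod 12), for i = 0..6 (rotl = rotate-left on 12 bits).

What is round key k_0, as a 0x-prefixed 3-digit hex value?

0xEDF

K = 0xDBF
k_0 = rotl(K, (7*0+11) mod 12) = rotl(K, 11) = 0xEDF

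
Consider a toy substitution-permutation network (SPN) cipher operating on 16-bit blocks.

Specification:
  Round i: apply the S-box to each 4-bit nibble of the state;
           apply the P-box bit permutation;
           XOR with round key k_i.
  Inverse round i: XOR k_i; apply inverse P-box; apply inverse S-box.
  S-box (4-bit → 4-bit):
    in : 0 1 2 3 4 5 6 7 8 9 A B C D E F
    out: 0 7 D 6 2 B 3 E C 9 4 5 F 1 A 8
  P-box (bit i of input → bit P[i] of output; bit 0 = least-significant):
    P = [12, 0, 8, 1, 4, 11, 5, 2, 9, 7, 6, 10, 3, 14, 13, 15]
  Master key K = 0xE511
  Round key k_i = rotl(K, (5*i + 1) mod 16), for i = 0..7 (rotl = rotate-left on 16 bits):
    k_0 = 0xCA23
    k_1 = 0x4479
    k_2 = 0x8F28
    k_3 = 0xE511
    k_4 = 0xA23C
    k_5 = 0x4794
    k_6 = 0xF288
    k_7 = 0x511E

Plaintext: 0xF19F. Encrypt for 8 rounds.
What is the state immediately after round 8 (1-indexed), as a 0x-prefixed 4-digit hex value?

s_0 = plaintext = 0xF19F
s_1 = Round(s_0, k_0) = 0x48F5
s_2 = Round(s_1, k_1) = 0x103E
s_3 = Round(s_2, k_2) = 0xE703
s_4 = Round(s_3, k_3) = 0x20D0
s_5 = Round(s_4, k_4) = 0x0224
s_6 = Round(s_5, k_5) = 0x41E1
s_7 = Round(s_6, k_6) = 0xA94D
s_8 = Round(s_7, k_7) = 0x6F1E

0x6F1E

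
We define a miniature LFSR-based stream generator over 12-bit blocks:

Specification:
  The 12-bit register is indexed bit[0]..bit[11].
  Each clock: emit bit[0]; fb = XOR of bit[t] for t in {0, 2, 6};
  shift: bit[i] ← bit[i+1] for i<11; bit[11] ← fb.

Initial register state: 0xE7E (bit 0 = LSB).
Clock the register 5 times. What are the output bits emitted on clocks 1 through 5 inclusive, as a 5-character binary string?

01111

reg_0 = 0xE7E
clock 1: out=0, reg = 0x73F
clock 2: out=1, reg = 0x39F
clock 3: out=1, reg = 0x1CF
clock 4: out=1, reg = 0x8E7
clock 5: out=1, reg = 0xC73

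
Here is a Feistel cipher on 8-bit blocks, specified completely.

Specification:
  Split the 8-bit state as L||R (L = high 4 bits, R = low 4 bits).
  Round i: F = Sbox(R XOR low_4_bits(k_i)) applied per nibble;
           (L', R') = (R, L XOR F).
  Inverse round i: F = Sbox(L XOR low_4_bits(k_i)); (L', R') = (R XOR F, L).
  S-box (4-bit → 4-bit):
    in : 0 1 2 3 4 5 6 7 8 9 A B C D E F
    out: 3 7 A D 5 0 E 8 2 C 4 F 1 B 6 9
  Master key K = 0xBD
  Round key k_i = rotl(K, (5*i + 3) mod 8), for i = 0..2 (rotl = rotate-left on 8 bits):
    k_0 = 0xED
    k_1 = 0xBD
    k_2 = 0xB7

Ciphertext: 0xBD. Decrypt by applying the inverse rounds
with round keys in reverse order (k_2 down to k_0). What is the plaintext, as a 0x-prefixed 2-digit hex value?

0xBC

s_0 = ciphertext = 0xBD
s_1 = InvRound(s_0, k_2) = 0xCB
s_2 = InvRound(s_1, k_1) = 0xCC
s_3 = InvRound(s_2, k_0) = 0xBC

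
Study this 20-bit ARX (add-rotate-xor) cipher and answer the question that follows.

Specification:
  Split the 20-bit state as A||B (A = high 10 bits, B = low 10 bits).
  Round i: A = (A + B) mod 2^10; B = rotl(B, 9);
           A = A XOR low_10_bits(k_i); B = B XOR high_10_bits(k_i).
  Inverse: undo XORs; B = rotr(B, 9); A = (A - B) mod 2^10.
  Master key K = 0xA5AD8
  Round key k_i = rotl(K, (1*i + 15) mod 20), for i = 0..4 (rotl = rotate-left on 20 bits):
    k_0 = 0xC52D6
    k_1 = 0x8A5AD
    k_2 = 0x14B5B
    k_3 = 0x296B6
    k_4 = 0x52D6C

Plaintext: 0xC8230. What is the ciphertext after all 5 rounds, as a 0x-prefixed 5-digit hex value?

0x7FEE8

s_0 = plaintext = 0xC8230
s_1 = Round(s_0, k_0) = 0xE1A0C
s_2 = Round(s_1, k_1) = 0x0FF2F
s_3 = Round(s_2, k_2) = 0x0D7C5
s_4 = Round(s_3, k_3) = 0x53347
s_5 = Round(s_4, k_4) = 0x7FEE8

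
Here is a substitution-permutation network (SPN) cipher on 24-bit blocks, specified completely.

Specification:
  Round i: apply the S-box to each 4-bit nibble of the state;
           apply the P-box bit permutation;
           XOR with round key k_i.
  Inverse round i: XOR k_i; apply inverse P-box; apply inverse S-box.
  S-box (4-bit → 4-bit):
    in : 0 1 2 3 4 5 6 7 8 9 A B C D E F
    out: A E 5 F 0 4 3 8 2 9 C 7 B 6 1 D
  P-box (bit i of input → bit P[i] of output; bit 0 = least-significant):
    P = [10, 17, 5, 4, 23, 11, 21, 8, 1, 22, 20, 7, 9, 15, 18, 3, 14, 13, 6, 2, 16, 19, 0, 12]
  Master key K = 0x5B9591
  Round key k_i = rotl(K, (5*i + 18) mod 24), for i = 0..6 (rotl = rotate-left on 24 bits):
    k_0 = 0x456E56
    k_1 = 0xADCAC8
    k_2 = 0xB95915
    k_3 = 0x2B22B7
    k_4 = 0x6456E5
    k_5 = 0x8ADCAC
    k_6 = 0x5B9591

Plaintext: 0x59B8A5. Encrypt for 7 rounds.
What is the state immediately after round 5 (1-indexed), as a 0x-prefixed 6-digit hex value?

0x48BF08

s_0 = plaintext = 0x59B8A5
s_1 = Round(s_0, k_0) = 0x21AD73
s_2 = Round(s_1, k_1) = 0xFAEFB5
s_3 = Round(s_2, k_2) = 0x0843F2
s_4 = Round(s_3, k_3) = 0xD31715
s_5 = Round(s_4, k_4) = 0x48BF08
s_6 = Round(s_5, k_5) = 0x9C772E
s_7 = Round(s_6, k_6) = 0xFAE11D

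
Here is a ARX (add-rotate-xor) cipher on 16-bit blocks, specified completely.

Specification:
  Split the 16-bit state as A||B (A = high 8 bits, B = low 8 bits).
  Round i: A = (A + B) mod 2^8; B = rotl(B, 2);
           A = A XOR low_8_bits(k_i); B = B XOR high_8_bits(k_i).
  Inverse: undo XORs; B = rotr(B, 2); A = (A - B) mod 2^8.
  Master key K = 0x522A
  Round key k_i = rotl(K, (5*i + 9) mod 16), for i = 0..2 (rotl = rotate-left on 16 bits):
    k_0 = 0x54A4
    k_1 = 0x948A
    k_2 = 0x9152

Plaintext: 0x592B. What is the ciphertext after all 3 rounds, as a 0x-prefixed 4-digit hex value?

0x5B4C

s_0 = plaintext = 0x592B
s_1 = Round(s_0, k_0) = 0x20F8
s_2 = Round(s_1, k_1) = 0x9277
s_3 = Round(s_2, k_2) = 0x5B4C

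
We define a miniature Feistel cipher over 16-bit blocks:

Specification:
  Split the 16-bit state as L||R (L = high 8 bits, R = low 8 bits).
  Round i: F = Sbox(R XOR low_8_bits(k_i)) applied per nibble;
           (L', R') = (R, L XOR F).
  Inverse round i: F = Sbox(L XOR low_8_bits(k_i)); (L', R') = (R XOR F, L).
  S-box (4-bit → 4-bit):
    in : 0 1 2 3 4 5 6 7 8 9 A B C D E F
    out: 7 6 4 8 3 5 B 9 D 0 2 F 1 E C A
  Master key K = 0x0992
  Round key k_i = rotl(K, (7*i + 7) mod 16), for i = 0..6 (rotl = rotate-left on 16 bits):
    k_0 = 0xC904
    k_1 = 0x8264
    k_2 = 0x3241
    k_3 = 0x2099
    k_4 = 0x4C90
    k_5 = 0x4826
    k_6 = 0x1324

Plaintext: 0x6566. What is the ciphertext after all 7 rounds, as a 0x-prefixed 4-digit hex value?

0xEB6B

s_0 = plaintext = 0x6566
s_1 = Round(s_0, k_0) = 0x66D1
s_2 = Round(s_1, k_1) = 0xD193
s_3 = Round(s_2, k_2) = 0x9335
s_4 = Round(s_3, k_3) = 0x35B2
s_5 = Round(s_4, k_4) = 0xB271
s_6 = Round(s_5, k_5) = 0x71EB
s_7 = Round(s_6, k_6) = 0xEB6B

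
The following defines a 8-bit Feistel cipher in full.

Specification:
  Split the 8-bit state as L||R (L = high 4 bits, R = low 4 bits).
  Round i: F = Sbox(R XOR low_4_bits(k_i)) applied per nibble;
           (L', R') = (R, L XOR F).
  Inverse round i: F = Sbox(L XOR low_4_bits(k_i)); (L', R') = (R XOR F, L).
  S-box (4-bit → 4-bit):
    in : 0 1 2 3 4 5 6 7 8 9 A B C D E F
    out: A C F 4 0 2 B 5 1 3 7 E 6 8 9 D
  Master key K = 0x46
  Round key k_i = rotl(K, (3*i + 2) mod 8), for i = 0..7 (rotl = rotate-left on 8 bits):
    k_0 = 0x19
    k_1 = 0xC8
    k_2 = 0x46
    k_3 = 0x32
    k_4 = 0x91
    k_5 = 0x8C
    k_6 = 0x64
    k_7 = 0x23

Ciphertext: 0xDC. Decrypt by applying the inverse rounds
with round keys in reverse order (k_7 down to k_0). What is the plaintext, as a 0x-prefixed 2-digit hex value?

0xE9

s_0 = ciphertext = 0xDC
s_1 = InvRound(s_0, k_7) = 0x5D
s_2 = InvRound(s_1, k_6) = 0x15
s_3 = InvRound(s_2, k_5) = 0xD1
s_4 = InvRound(s_3, k_4) = 0x7D
s_5 = InvRound(s_4, k_3) = 0xF7
s_6 = InvRound(s_5, k_2) = 0x4F
s_7 = InvRound(s_6, k_1) = 0x94
s_8 = InvRound(s_7, k_0) = 0xE9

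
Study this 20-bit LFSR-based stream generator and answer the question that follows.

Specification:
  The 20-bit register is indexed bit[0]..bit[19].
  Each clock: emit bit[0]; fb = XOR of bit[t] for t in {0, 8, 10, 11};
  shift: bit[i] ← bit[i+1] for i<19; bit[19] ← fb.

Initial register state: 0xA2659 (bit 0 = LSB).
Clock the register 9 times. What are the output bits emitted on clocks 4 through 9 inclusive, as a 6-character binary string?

110100

reg_0 = 0xA2659
clock 1: out=1, reg = 0x5132C
clock 2: out=0, reg = 0xA8996
clock 3: out=0, reg = 0x544CB
clock 4: out=1, reg = 0x2A265
clock 5: out=1, reg = 0x95132
clock 6: out=0, reg = 0xCA899
clock 7: out=1, reg = 0x6544C
clock 8: out=0, reg = 0xB2A26
clock 9: out=0, reg = 0xD9513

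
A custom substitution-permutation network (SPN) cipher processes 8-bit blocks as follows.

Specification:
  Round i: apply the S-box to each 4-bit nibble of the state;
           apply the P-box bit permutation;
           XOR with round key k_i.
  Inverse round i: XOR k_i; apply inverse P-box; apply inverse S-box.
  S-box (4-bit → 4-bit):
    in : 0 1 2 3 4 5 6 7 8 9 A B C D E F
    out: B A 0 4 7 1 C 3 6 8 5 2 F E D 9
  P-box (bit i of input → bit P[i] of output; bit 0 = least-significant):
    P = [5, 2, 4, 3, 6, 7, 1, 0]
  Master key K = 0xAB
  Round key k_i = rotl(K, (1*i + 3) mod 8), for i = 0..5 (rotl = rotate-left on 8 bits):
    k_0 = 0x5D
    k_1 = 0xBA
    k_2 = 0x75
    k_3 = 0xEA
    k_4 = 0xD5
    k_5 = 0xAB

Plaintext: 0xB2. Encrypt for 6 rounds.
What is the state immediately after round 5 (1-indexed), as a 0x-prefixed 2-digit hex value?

s_0 = plaintext = 0xB2
s_1 = Round(s_0, k_0) = 0xDD
s_2 = Round(s_1, k_1) = 0x25
s_3 = Round(s_2, k_2) = 0x55
s_4 = Round(s_3, k_3) = 0x8A
s_5 = Round(s_4, k_4) = 0x67
s_6 = Round(s_5, k_5) = 0x8C

0x67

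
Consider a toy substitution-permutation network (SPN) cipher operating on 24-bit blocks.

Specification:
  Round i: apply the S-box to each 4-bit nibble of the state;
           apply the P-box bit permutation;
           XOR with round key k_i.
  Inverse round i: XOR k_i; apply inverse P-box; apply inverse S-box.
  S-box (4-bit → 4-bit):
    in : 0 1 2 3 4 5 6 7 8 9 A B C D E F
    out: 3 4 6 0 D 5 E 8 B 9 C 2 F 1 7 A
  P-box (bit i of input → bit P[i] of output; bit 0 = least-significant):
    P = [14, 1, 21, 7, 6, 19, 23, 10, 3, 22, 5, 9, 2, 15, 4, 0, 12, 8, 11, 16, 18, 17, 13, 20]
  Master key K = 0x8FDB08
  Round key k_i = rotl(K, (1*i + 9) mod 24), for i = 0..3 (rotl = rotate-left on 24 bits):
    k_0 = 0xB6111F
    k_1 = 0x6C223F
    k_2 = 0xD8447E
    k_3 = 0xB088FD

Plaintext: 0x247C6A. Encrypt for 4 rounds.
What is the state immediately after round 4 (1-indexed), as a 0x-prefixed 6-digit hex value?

0xB0B5CD

s_0 = plaintext = 0x247C6A
s_1 = Round(s_0, k_0) = 0x5D2FB6
s_2 = Round(s_1, k_1) = 0x0090AD
s_3 = Round(s_2, k_2) = 0x1E1173
s_4 = Round(s_3, k_3) = 0xB0B5CD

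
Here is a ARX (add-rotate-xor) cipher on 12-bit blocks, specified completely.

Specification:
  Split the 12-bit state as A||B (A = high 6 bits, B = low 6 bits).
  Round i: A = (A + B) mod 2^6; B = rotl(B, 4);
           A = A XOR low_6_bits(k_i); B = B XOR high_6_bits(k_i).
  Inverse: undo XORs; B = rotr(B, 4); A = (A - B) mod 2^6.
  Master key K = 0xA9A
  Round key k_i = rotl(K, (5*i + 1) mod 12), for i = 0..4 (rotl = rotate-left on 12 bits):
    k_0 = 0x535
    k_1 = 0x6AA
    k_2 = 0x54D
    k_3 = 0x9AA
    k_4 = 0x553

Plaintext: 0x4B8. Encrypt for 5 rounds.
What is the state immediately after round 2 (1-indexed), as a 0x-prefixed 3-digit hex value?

0xCFC

s_0 = plaintext = 0x4B8
s_1 = Round(s_0, k_0) = 0xFDA
s_2 = Round(s_1, k_1) = 0xCFC
s_3 = Round(s_2, k_2) = 0x89A
s_4 = Round(s_3, k_3) = 0x580
s_5 = Round(s_4, k_4) = 0x155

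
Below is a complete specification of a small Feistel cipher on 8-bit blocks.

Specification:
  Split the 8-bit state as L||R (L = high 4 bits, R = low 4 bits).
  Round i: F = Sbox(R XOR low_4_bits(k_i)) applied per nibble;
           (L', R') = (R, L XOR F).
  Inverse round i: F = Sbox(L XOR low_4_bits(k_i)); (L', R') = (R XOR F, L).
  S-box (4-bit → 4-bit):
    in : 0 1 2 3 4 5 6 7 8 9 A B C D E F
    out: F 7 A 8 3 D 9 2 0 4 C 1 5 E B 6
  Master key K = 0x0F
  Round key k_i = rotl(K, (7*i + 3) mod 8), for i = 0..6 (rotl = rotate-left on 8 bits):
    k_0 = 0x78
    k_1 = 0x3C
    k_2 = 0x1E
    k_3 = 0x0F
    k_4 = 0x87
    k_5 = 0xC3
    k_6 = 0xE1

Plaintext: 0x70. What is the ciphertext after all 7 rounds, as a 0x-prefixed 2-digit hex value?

s_0 = plaintext = 0x70
s_1 = Round(s_0, k_0) = 0x07
s_2 = Round(s_1, k_1) = 0x71
s_3 = Round(s_2, k_2) = 0x11
s_4 = Round(s_3, k_3) = 0x1A
s_5 = Round(s_4, k_4) = 0xAF
s_6 = Round(s_5, k_5) = 0xFF
s_7 = Round(s_6, k_6) = 0xF4

0xF4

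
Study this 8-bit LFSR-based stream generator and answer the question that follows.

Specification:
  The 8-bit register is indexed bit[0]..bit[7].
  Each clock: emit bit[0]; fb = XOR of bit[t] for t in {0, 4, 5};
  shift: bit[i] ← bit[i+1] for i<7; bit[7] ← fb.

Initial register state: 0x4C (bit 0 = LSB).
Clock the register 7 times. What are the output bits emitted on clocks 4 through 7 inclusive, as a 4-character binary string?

reg_0 = 0x4C
clock 1: out=0, reg = 0x26
clock 2: out=0, reg = 0x93
clock 3: out=1, reg = 0x49
clock 4: out=1, reg = 0xA4
clock 5: out=0, reg = 0xD2
clock 6: out=0, reg = 0xE9
clock 7: out=1, reg = 0x74

1001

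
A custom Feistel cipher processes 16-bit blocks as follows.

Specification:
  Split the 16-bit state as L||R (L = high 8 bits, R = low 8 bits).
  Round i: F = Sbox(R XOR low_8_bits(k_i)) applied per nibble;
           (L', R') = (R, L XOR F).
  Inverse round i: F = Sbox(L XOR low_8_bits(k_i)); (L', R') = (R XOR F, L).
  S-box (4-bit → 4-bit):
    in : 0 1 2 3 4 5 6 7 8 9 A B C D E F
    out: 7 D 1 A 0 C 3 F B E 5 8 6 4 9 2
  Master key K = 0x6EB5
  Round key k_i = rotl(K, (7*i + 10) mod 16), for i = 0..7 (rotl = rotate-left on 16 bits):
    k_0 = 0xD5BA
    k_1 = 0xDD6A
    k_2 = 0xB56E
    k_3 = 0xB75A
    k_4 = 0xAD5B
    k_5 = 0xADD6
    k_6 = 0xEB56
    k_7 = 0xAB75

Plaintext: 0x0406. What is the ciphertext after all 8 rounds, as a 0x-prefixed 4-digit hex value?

0xC8A5

s_0 = plaintext = 0x0406
s_1 = Round(s_0, k_0) = 0x0682
s_2 = Round(s_1, k_1) = 0x829D
s_3 = Round(s_2, k_2) = 0x9DA8
s_4 = Round(s_3, k_3) = 0xA8BC
s_5 = Round(s_4, k_4) = 0xBC37
s_6 = Round(s_5, k_5) = 0x3721
s_7 = Round(s_6, k_6) = 0x21C8
s_8 = Round(s_7, k_7) = 0xC8A5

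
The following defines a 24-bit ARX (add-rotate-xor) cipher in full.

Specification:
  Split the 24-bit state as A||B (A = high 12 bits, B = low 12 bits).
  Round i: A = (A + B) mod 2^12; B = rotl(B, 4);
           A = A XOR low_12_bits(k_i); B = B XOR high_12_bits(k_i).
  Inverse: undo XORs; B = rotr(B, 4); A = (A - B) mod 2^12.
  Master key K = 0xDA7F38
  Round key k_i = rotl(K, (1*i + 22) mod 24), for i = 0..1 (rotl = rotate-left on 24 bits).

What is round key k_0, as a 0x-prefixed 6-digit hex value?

K = 0xDA7F38
k_0 = rotl(K, (1*0+22) mod 24) = rotl(K, 22) = 0x369FCE

0x369FCE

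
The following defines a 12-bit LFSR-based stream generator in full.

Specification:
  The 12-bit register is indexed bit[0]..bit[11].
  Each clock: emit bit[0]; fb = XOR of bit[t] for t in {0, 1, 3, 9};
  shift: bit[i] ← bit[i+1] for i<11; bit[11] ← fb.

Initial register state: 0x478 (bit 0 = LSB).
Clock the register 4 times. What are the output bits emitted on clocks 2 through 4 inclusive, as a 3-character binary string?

reg_0 = 0x478
clock 1: out=0, reg = 0xA3C
clock 2: out=0, reg = 0x51E
clock 3: out=0, reg = 0x28F
clock 4: out=1, reg = 0x147

001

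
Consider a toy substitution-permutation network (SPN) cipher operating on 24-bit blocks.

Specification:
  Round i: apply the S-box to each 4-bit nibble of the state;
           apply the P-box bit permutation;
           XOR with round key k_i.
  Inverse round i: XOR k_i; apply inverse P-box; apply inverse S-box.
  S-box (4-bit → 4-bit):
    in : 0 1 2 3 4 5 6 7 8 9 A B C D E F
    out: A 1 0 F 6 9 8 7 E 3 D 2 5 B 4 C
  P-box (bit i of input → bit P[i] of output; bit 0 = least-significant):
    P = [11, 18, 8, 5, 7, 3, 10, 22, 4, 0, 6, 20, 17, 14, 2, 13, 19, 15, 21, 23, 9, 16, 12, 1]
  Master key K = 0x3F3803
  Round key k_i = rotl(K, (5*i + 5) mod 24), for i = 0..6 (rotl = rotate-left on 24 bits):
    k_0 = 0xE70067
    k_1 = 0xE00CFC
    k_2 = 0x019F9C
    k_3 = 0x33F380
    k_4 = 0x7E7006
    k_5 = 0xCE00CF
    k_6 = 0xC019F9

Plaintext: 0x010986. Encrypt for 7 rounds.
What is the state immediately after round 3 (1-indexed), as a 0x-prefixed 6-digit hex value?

0xC26A63

s_0 = plaintext = 0x010986
s_1 = Round(s_0, k_0) = 0xAE645C
s_2 = Round(s_1, k_1) = 0x80373F
s_3 = Round(s_2, k_2) = 0xC26A63
s_4 = Round(s_3, k_3) = 0x67C8F0
s_5 = Round(s_4, k_4) = 0x00F461
s_6 = Round(s_5, k_5) = 0x0FA888
s_7 = Round(s_6, k_6) = 0x373C96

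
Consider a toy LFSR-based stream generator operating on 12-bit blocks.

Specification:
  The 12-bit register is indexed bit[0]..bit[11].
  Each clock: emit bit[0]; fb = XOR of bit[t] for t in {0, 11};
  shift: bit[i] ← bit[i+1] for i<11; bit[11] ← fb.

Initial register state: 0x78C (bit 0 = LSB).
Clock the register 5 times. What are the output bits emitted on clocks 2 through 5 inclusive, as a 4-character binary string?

reg_0 = 0x78C
clock 1: out=0, reg = 0x3C6
clock 2: out=0, reg = 0x1E3
clock 3: out=1, reg = 0x8F1
clock 4: out=1, reg = 0x478
clock 5: out=0, reg = 0x23C

0110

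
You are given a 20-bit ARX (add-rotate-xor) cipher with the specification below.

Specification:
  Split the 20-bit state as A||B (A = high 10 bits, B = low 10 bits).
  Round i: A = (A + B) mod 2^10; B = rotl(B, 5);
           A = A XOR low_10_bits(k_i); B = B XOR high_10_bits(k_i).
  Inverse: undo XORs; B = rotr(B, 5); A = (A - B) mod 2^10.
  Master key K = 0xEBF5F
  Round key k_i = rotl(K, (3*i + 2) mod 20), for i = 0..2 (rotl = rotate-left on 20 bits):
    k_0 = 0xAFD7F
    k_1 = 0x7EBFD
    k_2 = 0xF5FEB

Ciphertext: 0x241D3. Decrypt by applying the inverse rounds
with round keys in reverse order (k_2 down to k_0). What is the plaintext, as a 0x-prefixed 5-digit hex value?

0x0569F

s_0 = ciphertext = 0x241D3
s_1 = InvRound(s_0, k_2) = 0xBAC90
s_2 = InvRound(s_1, k_1) = 0xF2D4B
s_3 = InvRound(s_2, k_0) = 0x0569F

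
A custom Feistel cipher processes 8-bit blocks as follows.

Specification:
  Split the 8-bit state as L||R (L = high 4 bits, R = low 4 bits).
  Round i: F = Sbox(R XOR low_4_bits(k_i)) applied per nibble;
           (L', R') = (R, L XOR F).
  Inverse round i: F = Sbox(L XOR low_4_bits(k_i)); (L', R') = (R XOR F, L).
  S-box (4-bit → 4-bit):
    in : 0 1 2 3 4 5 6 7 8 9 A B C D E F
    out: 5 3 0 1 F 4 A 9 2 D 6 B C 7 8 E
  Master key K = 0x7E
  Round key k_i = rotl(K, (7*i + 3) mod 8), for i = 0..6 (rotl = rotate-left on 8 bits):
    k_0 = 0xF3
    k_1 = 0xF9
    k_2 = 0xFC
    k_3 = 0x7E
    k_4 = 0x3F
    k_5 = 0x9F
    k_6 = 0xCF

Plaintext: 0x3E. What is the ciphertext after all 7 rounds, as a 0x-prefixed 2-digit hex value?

s_0 = plaintext = 0x3E
s_1 = Round(s_0, k_0) = 0xE4
s_2 = Round(s_1, k_1) = 0x49
s_3 = Round(s_2, k_2) = 0x90
s_4 = Round(s_3, k_3) = 0x01
s_5 = Round(s_4, k_4) = 0x18
s_6 = Round(s_5, k_5) = 0x88
s_7 = Round(s_6, k_6) = 0x81

0x81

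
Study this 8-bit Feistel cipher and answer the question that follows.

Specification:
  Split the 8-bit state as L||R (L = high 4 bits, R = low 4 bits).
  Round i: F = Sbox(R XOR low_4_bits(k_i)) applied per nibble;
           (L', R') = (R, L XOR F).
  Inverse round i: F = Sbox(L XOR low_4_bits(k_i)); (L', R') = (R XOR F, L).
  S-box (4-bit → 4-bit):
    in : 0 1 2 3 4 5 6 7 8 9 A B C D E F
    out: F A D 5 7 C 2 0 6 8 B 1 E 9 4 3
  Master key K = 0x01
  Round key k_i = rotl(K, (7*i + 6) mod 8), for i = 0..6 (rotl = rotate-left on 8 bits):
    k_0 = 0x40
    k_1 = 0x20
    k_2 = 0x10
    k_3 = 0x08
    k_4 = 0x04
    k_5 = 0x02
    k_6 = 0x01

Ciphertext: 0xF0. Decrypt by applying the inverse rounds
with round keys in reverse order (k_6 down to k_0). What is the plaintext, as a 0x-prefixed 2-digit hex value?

s_0 = ciphertext = 0xF0
s_1 = InvRound(s_0, k_6) = 0x4F
s_2 = InvRound(s_1, k_5) = 0xD4
s_3 = InvRound(s_2, k_4) = 0xCD
s_4 = InvRound(s_3, k_3) = 0xAC
s_5 = InvRound(s_4, k_2) = 0x7A
s_6 = InvRound(s_5, k_1) = 0xA7
s_7 = InvRound(s_6, k_0) = 0xCA

0xCA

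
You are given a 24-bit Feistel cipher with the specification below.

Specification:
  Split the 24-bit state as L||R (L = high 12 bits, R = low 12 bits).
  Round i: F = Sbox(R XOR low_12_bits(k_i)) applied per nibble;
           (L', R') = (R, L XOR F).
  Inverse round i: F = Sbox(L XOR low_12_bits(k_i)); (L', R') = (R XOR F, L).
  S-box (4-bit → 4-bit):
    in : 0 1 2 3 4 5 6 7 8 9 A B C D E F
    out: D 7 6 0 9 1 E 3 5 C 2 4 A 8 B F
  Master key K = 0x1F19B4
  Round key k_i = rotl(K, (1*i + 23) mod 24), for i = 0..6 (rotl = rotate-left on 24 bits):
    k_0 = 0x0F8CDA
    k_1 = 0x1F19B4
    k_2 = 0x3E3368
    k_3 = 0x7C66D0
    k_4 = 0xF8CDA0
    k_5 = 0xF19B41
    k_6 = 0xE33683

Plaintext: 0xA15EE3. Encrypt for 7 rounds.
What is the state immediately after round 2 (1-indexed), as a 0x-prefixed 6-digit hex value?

s_0 = plaintext = 0xA15EE3
s_1 = Round(s_0, k_0) = 0xEE3C19
s_2 = Round(s_1, k_1) = 0xC19FCB
s_3 = Round(s_2, k_2) = 0xFCB639
s_4 = Round(s_3, k_3) = 0x639277
s_5 = Round(s_4, k_4) = 0x2779BA
s_6 = Round(s_5, k_5) = 0x9BA483
s_7 = Round(s_6, k_6) = 0x483F67

0xC19FCB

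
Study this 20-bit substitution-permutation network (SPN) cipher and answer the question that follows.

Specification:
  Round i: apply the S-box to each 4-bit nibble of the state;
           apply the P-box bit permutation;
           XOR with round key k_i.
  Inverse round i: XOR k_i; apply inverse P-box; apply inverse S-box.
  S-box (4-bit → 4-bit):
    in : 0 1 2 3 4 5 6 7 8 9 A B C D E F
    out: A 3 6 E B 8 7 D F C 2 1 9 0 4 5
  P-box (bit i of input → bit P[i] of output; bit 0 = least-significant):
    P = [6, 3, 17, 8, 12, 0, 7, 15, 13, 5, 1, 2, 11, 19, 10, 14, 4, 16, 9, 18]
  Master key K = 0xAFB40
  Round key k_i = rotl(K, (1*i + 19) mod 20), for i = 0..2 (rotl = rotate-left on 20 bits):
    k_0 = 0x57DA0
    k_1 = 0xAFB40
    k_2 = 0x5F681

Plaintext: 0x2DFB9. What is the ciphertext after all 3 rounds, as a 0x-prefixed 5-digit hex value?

0x45EF1

s_0 = plaintext = 0x2DFB9
s_1 = Round(s_0, k_0) = 0x64EA2
s_2 = Round(s_1, k_1) = 0x1B15B
s_3 = Round(s_2, k_2) = 0x45EF1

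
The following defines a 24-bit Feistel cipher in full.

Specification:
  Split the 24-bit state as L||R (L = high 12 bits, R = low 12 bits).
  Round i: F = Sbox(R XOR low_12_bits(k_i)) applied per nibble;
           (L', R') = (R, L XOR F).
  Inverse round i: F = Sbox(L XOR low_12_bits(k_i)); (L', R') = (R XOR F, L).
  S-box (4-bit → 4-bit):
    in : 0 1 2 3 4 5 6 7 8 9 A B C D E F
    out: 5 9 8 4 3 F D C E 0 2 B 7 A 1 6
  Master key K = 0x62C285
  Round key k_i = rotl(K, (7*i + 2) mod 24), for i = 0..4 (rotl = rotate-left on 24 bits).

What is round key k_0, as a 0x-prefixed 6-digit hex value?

0x8B0A15

K = 0x62C285
k_0 = rotl(K, (7*0+2) mod 24) = rotl(K, 2) = 0x8B0A15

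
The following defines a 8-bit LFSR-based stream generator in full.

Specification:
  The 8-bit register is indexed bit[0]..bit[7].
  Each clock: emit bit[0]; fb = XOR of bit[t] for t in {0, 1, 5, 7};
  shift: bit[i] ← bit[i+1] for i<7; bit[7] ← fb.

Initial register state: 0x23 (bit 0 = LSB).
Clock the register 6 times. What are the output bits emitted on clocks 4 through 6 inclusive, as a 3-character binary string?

reg_0 = 0x23
clock 1: out=1, reg = 0x91
clock 2: out=1, reg = 0x48
clock 3: out=0, reg = 0x24
clock 4: out=0, reg = 0x92
clock 5: out=0, reg = 0x49
clock 6: out=1, reg = 0xA4

001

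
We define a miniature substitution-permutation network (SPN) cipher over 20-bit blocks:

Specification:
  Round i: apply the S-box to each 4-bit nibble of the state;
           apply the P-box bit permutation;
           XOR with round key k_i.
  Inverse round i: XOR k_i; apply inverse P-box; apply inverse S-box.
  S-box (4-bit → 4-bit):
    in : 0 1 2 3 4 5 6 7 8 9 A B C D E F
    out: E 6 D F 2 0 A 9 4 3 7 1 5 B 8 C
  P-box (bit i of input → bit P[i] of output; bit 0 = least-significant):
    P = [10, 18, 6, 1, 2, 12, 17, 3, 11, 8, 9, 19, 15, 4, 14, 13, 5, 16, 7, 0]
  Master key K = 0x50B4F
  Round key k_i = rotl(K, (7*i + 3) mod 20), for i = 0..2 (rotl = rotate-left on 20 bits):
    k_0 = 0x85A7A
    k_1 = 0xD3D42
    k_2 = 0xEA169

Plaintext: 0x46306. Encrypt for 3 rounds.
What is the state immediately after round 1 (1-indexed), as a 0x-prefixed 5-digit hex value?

0x76160

s_0 = plaintext = 0x46306
s_1 = Round(s_0, k_0) = 0x76160
s_2 = Round(s_1, k_1) = 0x90E39
s_3 = Round(s_2, k_2) = 0x1D555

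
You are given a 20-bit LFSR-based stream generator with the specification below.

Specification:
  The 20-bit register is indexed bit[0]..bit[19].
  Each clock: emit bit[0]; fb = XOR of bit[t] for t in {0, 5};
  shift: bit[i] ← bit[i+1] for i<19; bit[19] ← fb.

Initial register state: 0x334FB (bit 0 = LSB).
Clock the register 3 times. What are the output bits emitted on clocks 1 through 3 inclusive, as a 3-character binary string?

reg_0 = 0x334FB
clock 1: out=1, reg = 0x19A7D
clock 2: out=1, reg = 0x0CD3E
clock 3: out=0, reg = 0x8669F

110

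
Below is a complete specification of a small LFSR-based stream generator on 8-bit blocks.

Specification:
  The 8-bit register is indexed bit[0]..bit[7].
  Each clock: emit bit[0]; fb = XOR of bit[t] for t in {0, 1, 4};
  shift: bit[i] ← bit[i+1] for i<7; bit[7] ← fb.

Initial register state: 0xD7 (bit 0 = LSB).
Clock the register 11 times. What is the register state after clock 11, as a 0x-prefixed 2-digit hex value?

reg_0 = 0xD7
clock 1: out=1, reg = 0xEB
clock 2: out=1, reg = 0x75
clock 3: out=1, reg = 0x3A
clock 4: out=0, reg = 0x1D
clock 5: out=1, reg = 0x0E
clock 6: out=0, reg = 0x87
clock 7: out=1, reg = 0x43
clock 8: out=1, reg = 0x21
clock 9: out=1, reg = 0x90
clock 10: out=0, reg = 0xC8
clock 11: out=0, reg = 0x64

0x64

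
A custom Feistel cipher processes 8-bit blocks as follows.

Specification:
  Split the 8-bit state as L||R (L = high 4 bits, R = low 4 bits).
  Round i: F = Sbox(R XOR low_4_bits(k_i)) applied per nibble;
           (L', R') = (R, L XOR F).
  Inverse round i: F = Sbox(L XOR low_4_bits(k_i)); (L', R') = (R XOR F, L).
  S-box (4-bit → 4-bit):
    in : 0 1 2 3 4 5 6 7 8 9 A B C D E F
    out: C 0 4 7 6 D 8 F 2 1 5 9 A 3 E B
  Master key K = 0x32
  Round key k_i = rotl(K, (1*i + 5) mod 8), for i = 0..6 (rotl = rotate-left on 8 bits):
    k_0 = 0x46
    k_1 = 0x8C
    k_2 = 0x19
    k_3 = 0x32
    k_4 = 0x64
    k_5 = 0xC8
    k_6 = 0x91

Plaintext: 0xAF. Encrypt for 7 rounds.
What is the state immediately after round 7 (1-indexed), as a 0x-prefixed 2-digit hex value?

s_0 = plaintext = 0xAF
s_1 = Round(s_0, k_0) = 0xFB
s_2 = Round(s_1, k_1) = 0xB0
s_3 = Round(s_2, k_2) = 0x0A
s_4 = Round(s_3, k_3) = 0xA2
s_5 = Round(s_4, k_4) = 0x22
s_6 = Round(s_5, k_5) = 0x27
s_7 = Round(s_6, k_6) = 0x7A

0x7A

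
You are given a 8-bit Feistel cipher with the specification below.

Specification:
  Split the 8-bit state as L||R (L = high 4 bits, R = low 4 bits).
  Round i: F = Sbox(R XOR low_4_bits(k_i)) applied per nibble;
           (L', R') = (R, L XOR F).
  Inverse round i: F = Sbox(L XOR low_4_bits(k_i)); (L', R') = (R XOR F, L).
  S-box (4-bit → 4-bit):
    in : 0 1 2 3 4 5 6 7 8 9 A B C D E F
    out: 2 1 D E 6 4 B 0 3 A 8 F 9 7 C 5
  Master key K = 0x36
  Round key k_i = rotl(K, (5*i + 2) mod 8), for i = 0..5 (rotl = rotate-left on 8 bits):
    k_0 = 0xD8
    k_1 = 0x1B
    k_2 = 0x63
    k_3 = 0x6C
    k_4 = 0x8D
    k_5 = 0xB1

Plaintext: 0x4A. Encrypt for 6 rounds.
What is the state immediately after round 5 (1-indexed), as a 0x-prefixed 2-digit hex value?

0x99

s_0 = plaintext = 0x4A
s_1 = Round(s_0, k_0) = 0xA9
s_2 = Round(s_1, k_1) = 0x97
s_3 = Round(s_2, k_2) = 0x7F
s_4 = Round(s_3, k_3) = 0xF9
s_5 = Round(s_4, k_4) = 0x99
s_6 = Round(s_5, k_5) = 0x9A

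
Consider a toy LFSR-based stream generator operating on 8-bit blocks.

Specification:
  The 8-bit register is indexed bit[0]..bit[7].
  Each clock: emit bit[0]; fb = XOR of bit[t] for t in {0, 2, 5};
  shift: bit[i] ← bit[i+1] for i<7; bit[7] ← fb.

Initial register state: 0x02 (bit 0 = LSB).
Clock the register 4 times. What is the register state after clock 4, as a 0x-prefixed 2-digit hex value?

reg_0 = 0x02
clock 1: out=0, reg = 0x01
clock 2: out=1, reg = 0x80
clock 3: out=0, reg = 0x40
clock 4: out=0, reg = 0x20

0x20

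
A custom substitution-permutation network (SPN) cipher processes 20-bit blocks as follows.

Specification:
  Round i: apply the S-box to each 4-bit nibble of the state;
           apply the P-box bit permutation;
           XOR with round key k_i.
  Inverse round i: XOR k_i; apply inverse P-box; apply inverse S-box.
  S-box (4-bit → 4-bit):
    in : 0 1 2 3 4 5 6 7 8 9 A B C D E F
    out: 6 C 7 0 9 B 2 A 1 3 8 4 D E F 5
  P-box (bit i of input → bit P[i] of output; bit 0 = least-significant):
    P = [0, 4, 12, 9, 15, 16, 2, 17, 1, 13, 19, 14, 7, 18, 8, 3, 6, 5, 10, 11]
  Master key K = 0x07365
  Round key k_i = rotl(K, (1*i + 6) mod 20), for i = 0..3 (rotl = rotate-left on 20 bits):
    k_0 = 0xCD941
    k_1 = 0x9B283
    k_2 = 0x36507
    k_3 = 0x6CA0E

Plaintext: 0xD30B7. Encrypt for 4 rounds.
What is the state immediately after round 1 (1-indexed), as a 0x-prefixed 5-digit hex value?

0x4F775

s_0 = plaintext = 0xD30B7
s_1 = Round(s_0, k_0) = 0x4F775
s_2 = Round(s_1, k_1) = 0xAD952
s_3 = Round(s_2, k_2) = 0x4DC1C
s_4 = Round(s_3, k_3) = 0x89141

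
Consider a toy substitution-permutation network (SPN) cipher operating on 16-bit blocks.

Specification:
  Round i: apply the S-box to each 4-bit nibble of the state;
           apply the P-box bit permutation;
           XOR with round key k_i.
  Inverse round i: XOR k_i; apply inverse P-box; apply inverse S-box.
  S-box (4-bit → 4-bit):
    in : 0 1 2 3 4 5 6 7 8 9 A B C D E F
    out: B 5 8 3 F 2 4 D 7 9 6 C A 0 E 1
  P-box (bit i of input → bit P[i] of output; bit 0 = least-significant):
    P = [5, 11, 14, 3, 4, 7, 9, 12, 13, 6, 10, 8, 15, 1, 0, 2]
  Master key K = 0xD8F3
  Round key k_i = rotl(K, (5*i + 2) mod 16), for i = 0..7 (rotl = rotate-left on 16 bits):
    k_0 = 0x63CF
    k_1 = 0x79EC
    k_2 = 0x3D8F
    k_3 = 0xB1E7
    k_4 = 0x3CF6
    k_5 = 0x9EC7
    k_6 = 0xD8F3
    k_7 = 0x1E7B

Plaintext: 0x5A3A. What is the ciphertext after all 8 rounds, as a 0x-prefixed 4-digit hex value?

s_0 = plaintext = 0x5A3A
s_1 = Round(s_0, k_0) = 0x2F1D
s_2 = Round(s_1, k_1) = 0x5BF8
s_3 = Round(s_2, k_2) = 0x70BD
s_4 = Round(s_3, k_3) = 0x02A2
s_5 = Round(s_4, k_4) = 0xBF78
s_6 = Round(s_5, k_5) = 0xE4F2
s_7 = Round(s_6, k_6) = 0xFDAC
s_8 = Round(s_7, k_7) = 0x94F3

0x94F3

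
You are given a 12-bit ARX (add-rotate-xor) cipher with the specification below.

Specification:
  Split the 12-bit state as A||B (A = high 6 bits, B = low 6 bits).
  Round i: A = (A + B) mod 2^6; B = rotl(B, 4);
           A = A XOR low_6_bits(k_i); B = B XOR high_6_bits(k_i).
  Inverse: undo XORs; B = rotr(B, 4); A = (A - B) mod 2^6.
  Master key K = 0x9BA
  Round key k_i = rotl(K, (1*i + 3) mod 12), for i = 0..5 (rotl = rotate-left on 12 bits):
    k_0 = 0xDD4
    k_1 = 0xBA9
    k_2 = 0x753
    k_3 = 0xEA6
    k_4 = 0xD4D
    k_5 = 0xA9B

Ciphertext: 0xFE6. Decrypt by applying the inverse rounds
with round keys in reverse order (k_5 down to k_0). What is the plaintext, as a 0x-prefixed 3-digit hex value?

0xCD3

s_0 = ciphertext = 0xFE6
s_1 = InvRound(s_0, k_5) = 0xD30
s_2 = InvRound(s_1, k_4) = 0x954
s_3 = InvRound(s_2, k_3) = 0x27A
s_4 = InvRound(s_3, k_2) = 0xF1E
s_5 = InvRound(s_4, k_1) = 0x483
s_6 = InvRound(s_5, k_0) = 0xCD3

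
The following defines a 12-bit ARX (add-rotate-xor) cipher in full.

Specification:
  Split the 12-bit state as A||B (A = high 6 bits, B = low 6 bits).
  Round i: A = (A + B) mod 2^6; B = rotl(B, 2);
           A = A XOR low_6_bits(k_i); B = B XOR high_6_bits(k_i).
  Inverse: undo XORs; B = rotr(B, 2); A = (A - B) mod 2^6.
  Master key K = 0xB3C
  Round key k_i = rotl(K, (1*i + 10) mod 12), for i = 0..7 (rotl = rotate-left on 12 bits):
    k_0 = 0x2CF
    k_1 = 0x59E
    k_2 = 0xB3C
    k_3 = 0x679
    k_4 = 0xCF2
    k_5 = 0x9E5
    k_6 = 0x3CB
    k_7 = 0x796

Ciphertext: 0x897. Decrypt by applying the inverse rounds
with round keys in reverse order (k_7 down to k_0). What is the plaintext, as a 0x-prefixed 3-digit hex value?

0x1EE

s_0 = ciphertext = 0x897
s_1 = InvRound(s_0, k_7) = 0x892
s_2 = InvRound(s_1, k_6) = 0x497
s_3 = InvRound(s_2, k_5) = 0xACC
s_4 = InvRound(s_3, k_4) = 0x6BF
s_5 = InvRound(s_4, k_3) = 0xEA9
s_6 = InvRound(s_5, k_2) = 0xD51
s_7 = InvRound(s_6, k_1) = 0xEB1
s_8 = InvRound(s_7, k_0) = 0x1EE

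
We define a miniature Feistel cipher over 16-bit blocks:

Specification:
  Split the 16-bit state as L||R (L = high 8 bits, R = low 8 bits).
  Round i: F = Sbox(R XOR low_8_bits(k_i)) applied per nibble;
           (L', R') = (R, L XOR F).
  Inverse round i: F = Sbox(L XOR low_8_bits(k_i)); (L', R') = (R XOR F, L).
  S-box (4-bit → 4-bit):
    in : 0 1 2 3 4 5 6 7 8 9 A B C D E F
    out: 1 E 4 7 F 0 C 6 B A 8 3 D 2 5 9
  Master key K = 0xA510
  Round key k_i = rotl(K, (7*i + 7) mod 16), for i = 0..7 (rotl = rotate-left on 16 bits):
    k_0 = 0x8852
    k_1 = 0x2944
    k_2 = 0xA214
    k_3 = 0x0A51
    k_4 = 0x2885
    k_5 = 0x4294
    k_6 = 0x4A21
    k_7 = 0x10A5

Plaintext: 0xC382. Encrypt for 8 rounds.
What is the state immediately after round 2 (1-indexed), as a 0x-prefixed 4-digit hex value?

s_0 = plaintext = 0xC382
s_1 = Round(s_0, k_0) = 0x82E2
s_2 = Round(s_1, k_1) = 0xE20E
s_3 = Round(s_2, k_2) = 0x0E0A
s_4 = Round(s_3, k_3) = 0x0A0D
s_5 = Round(s_4, k_4) = 0x0DB1
s_6 = Round(s_5, k_5) = 0xB14D
s_7 = Round(s_6, k_6) = 0x4D7C
s_8 = Round(s_7, k_7) = 0x7C67

0xE20E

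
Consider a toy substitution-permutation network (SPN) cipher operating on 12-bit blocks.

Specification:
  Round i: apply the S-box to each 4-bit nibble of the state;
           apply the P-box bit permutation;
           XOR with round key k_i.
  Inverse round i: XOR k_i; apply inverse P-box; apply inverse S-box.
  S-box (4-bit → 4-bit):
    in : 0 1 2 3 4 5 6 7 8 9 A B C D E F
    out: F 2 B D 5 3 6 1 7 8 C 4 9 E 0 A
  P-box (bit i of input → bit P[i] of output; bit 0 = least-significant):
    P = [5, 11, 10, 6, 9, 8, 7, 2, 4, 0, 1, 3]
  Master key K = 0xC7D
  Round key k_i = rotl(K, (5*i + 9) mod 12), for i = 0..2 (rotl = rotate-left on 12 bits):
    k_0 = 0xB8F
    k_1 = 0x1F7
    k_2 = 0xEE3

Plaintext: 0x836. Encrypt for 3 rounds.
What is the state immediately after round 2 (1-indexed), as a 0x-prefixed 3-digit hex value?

0xCC6

s_0 = plaintext = 0x836
s_1 = Round(s_0, k_0) = 0x518
s_2 = Round(s_1, k_1) = 0xCC6
s_3 = Round(s_2, k_2) = 0x0FF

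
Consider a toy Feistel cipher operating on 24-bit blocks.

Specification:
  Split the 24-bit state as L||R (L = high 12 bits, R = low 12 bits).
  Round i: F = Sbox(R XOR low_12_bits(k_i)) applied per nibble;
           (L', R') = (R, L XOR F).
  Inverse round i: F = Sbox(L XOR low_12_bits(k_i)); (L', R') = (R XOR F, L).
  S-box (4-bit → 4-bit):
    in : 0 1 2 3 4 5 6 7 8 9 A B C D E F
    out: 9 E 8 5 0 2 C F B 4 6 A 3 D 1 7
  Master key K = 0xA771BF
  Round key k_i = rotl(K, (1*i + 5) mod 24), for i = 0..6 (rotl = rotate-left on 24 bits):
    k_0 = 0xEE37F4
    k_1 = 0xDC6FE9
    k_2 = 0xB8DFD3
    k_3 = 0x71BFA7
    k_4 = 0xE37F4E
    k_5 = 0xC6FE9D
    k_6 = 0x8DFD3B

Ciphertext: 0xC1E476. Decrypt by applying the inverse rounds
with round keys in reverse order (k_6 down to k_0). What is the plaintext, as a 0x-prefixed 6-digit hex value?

s_0 = ciphertext = 0xC1E476
s_1 = InvRound(s_0, k_6) = 0xAF4C1E
s_2 = InvRound(s_1, k_5) = 0xCDAAF4
s_3 = InvRound(s_2, k_4) = 0xFB4CDA
s_4 = InvRound(s_3, k_3) = 0x53FFB4
s_5 = InvRound(s_4, k_2) = 0x9A753F
s_6 = InvRound(s_5, k_1) = 0x93E9A7
s_7 = InvRound(s_6, k_0) = 0x89193E

0x89193E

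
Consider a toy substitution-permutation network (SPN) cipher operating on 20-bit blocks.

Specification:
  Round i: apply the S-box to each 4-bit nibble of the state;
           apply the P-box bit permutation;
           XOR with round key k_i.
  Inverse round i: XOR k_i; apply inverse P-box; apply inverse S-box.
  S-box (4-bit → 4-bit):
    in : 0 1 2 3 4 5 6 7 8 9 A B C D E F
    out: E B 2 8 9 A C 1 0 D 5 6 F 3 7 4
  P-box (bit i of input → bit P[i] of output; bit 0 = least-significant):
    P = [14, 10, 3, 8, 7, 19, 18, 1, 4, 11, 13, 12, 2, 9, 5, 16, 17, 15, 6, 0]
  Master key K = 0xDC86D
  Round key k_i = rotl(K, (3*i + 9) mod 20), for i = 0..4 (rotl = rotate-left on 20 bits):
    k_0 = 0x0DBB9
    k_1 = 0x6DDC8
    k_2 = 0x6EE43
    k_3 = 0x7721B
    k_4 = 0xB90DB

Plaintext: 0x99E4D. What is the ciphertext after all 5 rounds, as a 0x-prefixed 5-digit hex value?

s_0 = plaintext = 0x99E4D
s_1 = Round(s_0, k_0) = 0x3B74E
s_2 = Round(s_1, k_1) = 0x69B73
s_3 = Round(s_2, k_2) = 0x7C7A6
s_4 = Round(s_3, k_3) = 0x071A7
s_5 = Round(s_4, k_4) = 0xF480E

0xF480E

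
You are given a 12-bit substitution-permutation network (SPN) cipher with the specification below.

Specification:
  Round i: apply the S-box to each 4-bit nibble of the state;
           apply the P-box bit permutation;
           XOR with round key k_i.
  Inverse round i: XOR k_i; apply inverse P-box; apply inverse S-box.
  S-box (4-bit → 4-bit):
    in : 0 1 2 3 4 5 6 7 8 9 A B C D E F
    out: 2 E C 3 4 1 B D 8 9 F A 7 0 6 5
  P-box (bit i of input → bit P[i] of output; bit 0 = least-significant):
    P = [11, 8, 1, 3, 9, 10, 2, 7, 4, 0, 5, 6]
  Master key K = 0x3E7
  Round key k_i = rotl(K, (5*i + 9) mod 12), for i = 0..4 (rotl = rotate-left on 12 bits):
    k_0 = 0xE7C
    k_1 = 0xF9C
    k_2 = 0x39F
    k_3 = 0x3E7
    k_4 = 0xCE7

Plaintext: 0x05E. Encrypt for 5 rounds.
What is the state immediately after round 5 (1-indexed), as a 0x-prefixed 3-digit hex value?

s_0 = plaintext = 0x05E
s_1 = Round(s_0, k_0) = 0xD7F
s_2 = Round(s_1, k_1) = 0x51A
s_3 = Round(s_2, k_2) = 0xE01
s_4 = Round(s_3, k_3) = 0x6CC
s_5 = Round(s_4, k_4) = 0x3B0

0x3B0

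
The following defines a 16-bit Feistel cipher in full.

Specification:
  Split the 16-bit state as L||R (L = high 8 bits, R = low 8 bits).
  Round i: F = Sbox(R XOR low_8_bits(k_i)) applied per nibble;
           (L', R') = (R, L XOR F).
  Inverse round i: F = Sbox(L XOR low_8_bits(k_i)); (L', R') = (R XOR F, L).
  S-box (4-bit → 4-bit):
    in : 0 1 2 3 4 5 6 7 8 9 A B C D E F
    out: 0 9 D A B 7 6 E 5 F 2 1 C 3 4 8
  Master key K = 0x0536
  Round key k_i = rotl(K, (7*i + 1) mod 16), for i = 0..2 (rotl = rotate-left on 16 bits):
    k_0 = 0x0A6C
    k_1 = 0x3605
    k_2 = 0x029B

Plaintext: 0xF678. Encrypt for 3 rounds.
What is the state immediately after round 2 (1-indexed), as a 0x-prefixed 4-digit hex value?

s_0 = plaintext = 0xF678
s_1 = Round(s_0, k_0) = 0x786D
s_2 = Round(s_1, k_1) = 0x6D1D
s_3 = Round(s_2, k_2) = 0x1D3B

0x6D1D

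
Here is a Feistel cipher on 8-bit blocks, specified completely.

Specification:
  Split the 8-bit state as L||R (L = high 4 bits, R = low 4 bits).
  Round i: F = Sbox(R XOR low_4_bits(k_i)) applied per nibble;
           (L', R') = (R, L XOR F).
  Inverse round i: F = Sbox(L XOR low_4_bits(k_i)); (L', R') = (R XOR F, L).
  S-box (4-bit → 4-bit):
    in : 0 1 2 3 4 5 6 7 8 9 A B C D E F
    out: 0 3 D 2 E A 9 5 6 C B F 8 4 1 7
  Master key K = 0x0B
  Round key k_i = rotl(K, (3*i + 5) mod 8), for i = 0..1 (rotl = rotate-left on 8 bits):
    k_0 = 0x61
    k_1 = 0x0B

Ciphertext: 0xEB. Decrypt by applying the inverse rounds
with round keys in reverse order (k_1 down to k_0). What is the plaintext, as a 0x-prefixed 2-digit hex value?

s_0 = ciphertext = 0xEB
s_1 = InvRound(s_0, k_1) = 0x1E
s_2 = InvRound(s_1, k_0) = 0xE1

0xE1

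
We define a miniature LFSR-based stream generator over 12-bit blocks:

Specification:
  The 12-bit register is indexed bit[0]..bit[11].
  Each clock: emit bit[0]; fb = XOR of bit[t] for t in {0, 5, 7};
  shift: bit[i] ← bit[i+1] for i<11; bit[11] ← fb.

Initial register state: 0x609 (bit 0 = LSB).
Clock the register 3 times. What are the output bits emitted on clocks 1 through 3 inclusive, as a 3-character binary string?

reg_0 = 0x609
clock 1: out=1, reg = 0xB04
clock 2: out=0, reg = 0x582
clock 3: out=0, reg = 0xAC1

100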